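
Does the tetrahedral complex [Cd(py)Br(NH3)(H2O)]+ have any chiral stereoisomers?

In a tetrahedral complex all four positions are equivalent and every pair of ligands is adjacent — there is no cis/trans distinction.
Only one geometric arrangement is possible; it has no improper symmetry element, so it exists as a pair of enantiomers (2 stereoisomers).

yes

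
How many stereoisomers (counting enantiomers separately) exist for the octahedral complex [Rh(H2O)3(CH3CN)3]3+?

2

There are 2 geometric isomers: H2O mer; H2O fac.
Each arrangement has an internal mirror plane or centre of symmetry, so none is chiral.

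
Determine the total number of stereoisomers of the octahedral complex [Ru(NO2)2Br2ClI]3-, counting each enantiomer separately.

8

The six octahedral sites form three mutually perpendicular trans pairs.
Systematic placement gives 6 geometric isomers: NO2 trans, Br trans; NO2 cis, Br trans; NO2 trans, Br cis; NO2 cis, Br cis (3 arrangements, 2 chiral).
Of these, 2 lack any improper symmetry element and so occur as enantiomeric pairs, giving 6 + 2 = 8 stereoisomers in total.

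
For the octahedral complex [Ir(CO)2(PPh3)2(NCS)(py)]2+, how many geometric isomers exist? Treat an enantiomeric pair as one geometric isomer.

An octahedron has six vertices in three trans pairs; every non-trans pair is cis.
The distinct arrangements are (6 in all): CO trans, PPh3 cis; CO trans, PPh3 trans; CO cis, PPh3 cis (3 arrangements, 2 chiral); CO cis, PPh3 trans.

6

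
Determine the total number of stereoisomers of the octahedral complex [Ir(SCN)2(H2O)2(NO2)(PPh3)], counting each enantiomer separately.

An octahedron has six vertices in three trans pairs; every non-trans pair is cis.
Systematic placement gives 6 geometric isomers: SCN trans, H2O trans; SCN cis, H2O trans; SCN trans, H2O cis; SCN cis, H2O cis (3 arrangements, 2 chiral).
Of these, 2 lack any improper symmetry element and so occur as enantiomeric pairs, giving 6 + 2 = 8 stereoisomers in total.

8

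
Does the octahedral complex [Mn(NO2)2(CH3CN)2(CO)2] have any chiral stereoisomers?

Working through the distinct placements yields 5 geometric isomers: NO2 trans, CH3CN trans, CO trans; NO2 cis, CH3CN trans, CO cis; NO2 trans, CH3CN cis, CO cis; NO2 cis, CH3CN cis, CO cis (chiral); NO2 cis, CH3CN cis, CO trans.
One of these lacks any improper symmetry element and so occurs as an enantiomeric pair, giving 5 + 1 = 6 stereoisomers in total.

yes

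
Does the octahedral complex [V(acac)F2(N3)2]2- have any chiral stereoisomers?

In an octahedral complex each vertex has one trans partner and four cis neighbours.
Each acac is bidentate and must span two cis positions.
Working through the distinct placements yields 3 geometric isomers: F trans, N3 cis; F cis, N3 cis (chiral); F cis, N3 trans.
One of these lacks any improper symmetry element and so occurs as an enantiomeric pair, giving 3 + 1 = 4 stereoisomers in total.

yes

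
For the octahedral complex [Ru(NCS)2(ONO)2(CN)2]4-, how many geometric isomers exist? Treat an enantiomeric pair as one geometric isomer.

5

In an octahedral complex each vertex has one trans partner and four cis neighbours.
There are 5 geometric isomers: NCS trans, ONO trans, CN trans; NCS cis, ONO cis, CN trans; NCS cis, ONO trans, CN cis; NCS cis, ONO cis, CN cis (chiral); NCS trans, ONO cis, CN cis.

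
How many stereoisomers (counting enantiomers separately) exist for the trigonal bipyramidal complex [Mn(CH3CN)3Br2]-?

In a trigonal bipyramid the two axial positions differ from the three equatorial ones.
There are 3 geometric isomers: Br both axial; Br one axial, one equatorial; Br both equatorial.
Each arrangement has an internal mirror plane or centre of symmetry, so none is chiral.

3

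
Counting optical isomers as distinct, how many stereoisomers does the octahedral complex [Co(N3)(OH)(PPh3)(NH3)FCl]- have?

In an octahedral complex each vertex has one trans partner and four cis neighbours.
Systematic enumeration (placing each ligand type in turn and discarding arrangements equivalent by rotation or reflection) gives 15 geometric isomers.
Of these, 15 lack any improper symmetry element and so occur as enantiomeric pairs, giving 15 + 15 = 30 stereoisomers in total.

30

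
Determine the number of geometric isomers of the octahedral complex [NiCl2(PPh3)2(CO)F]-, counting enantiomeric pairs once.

An octahedron has six vertices in three trans pairs; every non-trans pair is cis.
There are 6 geometric isomers: Cl cis, PPh3 trans; Cl cis, PPh3 cis (3 arrangements, 2 chiral); Cl trans, PPh3 trans; Cl trans, PPh3 cis.

6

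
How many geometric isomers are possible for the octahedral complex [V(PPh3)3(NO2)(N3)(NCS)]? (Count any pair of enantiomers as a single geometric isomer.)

4

There are 4 geometric isomers: PPh3 mer (3 arrangements); PPh3 fac (chiral).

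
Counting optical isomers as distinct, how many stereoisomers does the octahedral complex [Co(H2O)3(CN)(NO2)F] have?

5

The six octahedral sites form three mutually perpendicular trans pairs.
The distinct arrangements are (4 in all): H2O mer (3 arrangements); H2O fac (chiral).
One of these lacks any improper symmetry element and so occurs as an enantiomeric pair, giving 4 + 1 = 5 stereoisomers in total.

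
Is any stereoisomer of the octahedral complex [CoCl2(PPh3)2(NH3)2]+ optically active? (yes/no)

yes

An octahedron has six vertices in three trans pairs; every non-trans pair is cis.
Working through the distinct placements yields 5 geometric isomers: Cl trans, PPh3 trans, NH3 trans; Cl trans, PPh3 cis, NH3 cis; Cl cis, PPh3 trans, NH3 cis; Cl cis, PPh3 cis, NH3 cis (chiral); Cl cis, PPh3 cis, NH3 trans.
One of these lacks any improper symmetry element and so occurs as an enantiomeric pair, giving 5 + 1 = 6 stereoisomers in total.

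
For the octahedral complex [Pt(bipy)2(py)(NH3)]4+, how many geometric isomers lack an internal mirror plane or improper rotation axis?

The six octahedral sites form three mutually perpendicular trans pairs.
Each bipy is bidentate and must span two cis positions.
There are 2 geometric isomers: py and NH3 mutually cis (chiral); py and NH3 mutually trans.
One of these lacks any improper symmetry element and so occurs as an enantiomeric pair, giving 2 + 1 = 3 stereoisomers in total.

1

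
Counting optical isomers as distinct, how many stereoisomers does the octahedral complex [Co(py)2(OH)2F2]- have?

An octahedron has six vertices in three trans pairs; every non-trans pair is cis.
Systematic placement gives 5 geometric isomers: py trans, OH trans, F trans; py cis, OH cis, F trans; py trans, OH cis, F cis; py cis, OH cis, F cis (chiral); py cis, OH trans, F cis.
One of these lacks any improper symmetry element and so occurs as an enantiomeric pair, giving 5 + 1 = 6 stereoisomers in total.

6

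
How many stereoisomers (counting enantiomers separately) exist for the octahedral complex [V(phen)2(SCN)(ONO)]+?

3

An octahedron has six vertices in three trans pairs; every non-trans pair is cis.
Each phen is bidentate and must span two cis positions.
Working through the distinct placements yields 2 geometric isomers: SCN and ONO mutually trans; SCN and ONO mutually cis (chiral).
One of these lacks any improper symmetry element and so occurs as an enantiomeric pair, giving 2 + 1 = 3 stereoisomers in total.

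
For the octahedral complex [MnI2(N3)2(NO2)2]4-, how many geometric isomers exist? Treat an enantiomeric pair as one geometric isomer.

5

Working through the distinct placements yields 5 geometric isomers: I trans, N3 trans, NO2 trans; I trans, N3 cis, NO2 cis; I cis, N3 cis, NO2 trans; I cis, N3 cis, NO2 cis (chiral); I cis, N3 trans, NO2 cis.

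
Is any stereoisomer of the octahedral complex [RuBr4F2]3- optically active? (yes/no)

no

In an octahedral complex each vertex has one trans partner and four cis neighbours.
Working through the distinct placements yields 2 geometric isomers: F trans; F cis.
Each arrangement has an internal mirror plane or centre of symmetry, so none is chiral.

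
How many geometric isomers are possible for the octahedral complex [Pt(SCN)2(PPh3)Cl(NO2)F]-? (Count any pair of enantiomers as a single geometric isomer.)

Systematic enumeration (placing each ligand type in turn and discarding arrangements equivalent by rotation or reflection) gives 9 geometric isomers.

9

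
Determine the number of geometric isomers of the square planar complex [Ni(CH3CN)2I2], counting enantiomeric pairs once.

2

There are 2 geometric isomers: CH3CN cis; CH3CN trans.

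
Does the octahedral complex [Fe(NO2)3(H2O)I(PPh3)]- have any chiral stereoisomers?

The six octahedral sites form three mutually perpendicular trans pairs.
Working through the distinct placements yields 4 geometric isomers: NO2 mer (3 arrangements); NO2 fac (chiral).
One of these lacks any improper symmetry element and so occurs as an enantiomeric pair, giving 4 + 1 = 5 stereoisomers in total.

yes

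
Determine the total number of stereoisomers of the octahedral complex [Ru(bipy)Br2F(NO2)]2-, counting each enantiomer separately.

6

Each bipy is bidentate and must span two cis positions.
Systematic placement gives 4 geometric isomers: Br trans; Br cis (3 arrangements, 2 chiral).
Of these, 2 lack any improper symmetry element and so occur as enantiomeric pairs, giving 4 + 2 = 6 stereoisomers in total.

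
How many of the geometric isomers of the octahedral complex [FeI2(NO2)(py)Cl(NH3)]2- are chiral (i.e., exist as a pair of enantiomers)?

Systematic enumeration (placing each ligand type in turn and discarding arrangements equivalent by rotation or reflection) gives 9 geometric isomers.
Of these, 6 lack any improper symmetry element and so occur as enantiomeric pairs, giving 9 + 6 = 15 stereoisomers in total.

6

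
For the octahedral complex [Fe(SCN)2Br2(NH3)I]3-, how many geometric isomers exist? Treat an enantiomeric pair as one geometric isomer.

An octahedron has six vertices in three trans pairs; every non-trans pair is cis.
Working through the distinct placements yields 6 geometric isomers: SCN trans, Br trans; SCN cis, Br trans; SCN trans, Br cis; SCN cis, Br cis (3 arrangements, 2 chiral).

6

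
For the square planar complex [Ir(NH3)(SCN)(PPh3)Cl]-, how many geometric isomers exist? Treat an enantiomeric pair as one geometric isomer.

A square has two trans pairs of vertices; adjacent vertices are cis.
Working through the distinct placements yields 3 geometric isomers: (Cl/PPh3 trans, NH3/SCN trans); (Cl/SCN trans, NH3/PPh3 trans); (Cl/NH3 trans, PPh3/SCN trans).

3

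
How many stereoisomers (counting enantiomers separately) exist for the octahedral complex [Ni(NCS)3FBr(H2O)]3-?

5

In an octahedral complex each vertex has one trans partner and four cis neighbours.
Working through the distinct placements yields 4 geometric isomers: NCS mer (3 arrangements); NCS fac (chiral).
One of these lacks any improper symmetry element and so occurs as an enantiomeric pair, giving 4 + 1 = 5 stereoisomers in total.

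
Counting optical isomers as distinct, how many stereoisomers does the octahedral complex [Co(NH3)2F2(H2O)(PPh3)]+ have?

8

An octahedron has six vertices in three trans pairs; every non-trans pair is cis.
Working through the distinct placements yields 6 geometric isomers: NH3 cis, F trans; NH3 trans, F trans; NH3 cis, F cis (3 arrangements, 2 chiral); NH3 trans, F cis.
Of these, 2 lack any improper symmetry element and so occur as enantiomeric pairs, giving 6 + 2 = 8 stereoisomers in total.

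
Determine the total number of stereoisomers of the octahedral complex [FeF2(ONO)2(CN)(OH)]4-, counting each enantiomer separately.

8

The six octahedral sites form three mutually perpendicular trans pairs.
Working through the distinct placements yields 6 geometric isomers: F cis, ONO trans; F cis, ONO cis (3 arrangements, 2 chiral); F trans, ONO trans; F trans, ONO cis.
Of these, 2 lack any improper symmetry element and so occur as enantiomeric pairs, giving 6 + 2 = 8 stereoisomers in total.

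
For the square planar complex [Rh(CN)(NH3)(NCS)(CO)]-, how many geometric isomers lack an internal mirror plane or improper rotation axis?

A square has two trans pairs of vertices; adjacent vertices are cis.
Working through the distinct placements yields 3 geometric isomers: (CN/NCS trans, CO/NH3 trans); (CN/NH3 trans, CO/NCS trans); (CN/CO trans, NCS/NH3 trans).
Each arrangement has an internal mirror plane or centre of symmetry, so none is chiral.

0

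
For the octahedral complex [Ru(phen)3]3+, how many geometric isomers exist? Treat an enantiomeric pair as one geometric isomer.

Each phen is bidentate and must span two cis positions.
Only one geometric arrangement is possible; it has no improper symmetry element, so it exists as a pair of enantiomers (2 stereoisomers).

1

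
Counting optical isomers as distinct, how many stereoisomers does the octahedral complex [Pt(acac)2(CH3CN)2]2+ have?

3

Each acac is bidentate and must span two cis positions.
There are 2 geometric isomers: CH3CN trans; CH3CN cis (chiral).
One of these lacks any improper symmetry element and so occurs as an enantiomeric pair, giving 2 + 1 = 3 stereoisomers in total.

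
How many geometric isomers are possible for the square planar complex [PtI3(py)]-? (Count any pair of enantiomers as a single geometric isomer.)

1

A square has two trans pairs of vertices; adjacent vertices are cis.
Only one geometric arrangement is possible.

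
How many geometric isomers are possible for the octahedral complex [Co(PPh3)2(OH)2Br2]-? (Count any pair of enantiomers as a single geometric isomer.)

5

The six octahedral sites form three mutually perpendicular trans pairs.
The distinct arrangements are (5 in all): PPh3 trans, OH trans, Br trans; PPh3 cis, OH cis, Br trans; PPh3 trans, OH cis, Br cis; PPh3 cis, OH cis, Br cis (chiral); PPh3 cis, OH trans, Br cis.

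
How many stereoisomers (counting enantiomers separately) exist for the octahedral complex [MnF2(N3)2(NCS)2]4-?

The six octahedral sites form three mutually perpendicular trans pairs.
There are 5 geometric isomers: F trans, N3 trans, NCS trans; F trans, N3 cis, NCS cis; F cis, N3 cis, NCS trans; F cis, N3 cis, NCS cis (chiral); F cis, N3 trans, NCS cis.
One of these lacks any improper symmetry element and so occurs as an enantiomeric pair, giving 5 + 1 = 6 stereoisomers in total.

6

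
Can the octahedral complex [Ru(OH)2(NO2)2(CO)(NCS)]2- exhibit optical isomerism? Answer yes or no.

The six octahedral sites form three mutually perpendicular trans pairs.
Working through the distinct placements yields 6 geometric isomers: OH trans, NO2 trans; OH cis, NO2 cis (3 arrangements, 2 chiral); OH trans, NO2 cis; OH cis, NO2 trans.
Of these, 2 lack any improper symmetry element and so occur as enantiomeric pairs, giving 6 + 2 = 8 stereoisomers in total.

yes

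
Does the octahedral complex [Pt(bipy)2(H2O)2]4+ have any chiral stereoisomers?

yes

The six octahedral sites form three mutually perpendicular trans pairs.
Each bipy is bidentate and must span two cis positions.
There are 2 geometric isomers: H2O trans; H2O cis (chiral).
One of these lacks any improper symmetry element and so occurs as an enantiomeric pair, giving 2 + 1 = 3 stereoisomers in total.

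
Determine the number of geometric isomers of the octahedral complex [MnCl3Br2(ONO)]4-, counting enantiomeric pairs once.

3

Systematic placement gives 3 geometric isomers: Cl mer, Br trans; Cl fac, Br cis; Cl mer, Br cis.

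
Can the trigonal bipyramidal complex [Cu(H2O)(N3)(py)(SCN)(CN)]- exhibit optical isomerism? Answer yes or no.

A trigonal bipyramid has two axial and three equatorial sites, which are chemically inequivalent.
Systematic enumeration (placing each ligand type in turn and discarding arrangements equivalent by rotation or reflection) gives 10 geometric isomers.
Of these, 10 lack any improper symmetry element and so occur as enantiomeric pairs, giving 10 + 10 = 20 stereoisomers in total.

yes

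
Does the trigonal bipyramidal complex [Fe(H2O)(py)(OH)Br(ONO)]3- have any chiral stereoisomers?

yes

In a trigonal bipyramid the two axial positions differ from the three equatorial ones.
Exhaustive case analysis gives 10 geometric isomers.
Of these, 10 lack any improper symmetry element and so occur as enantiomeric pairs, giving 10 + 10 = 20 stereoisomers in total.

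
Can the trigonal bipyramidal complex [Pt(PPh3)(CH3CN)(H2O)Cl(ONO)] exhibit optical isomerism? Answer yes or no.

yes

In a trigonal bipyramid the two axial positions differ from the three equatorial ones.
Systematic enumeration (placing each ligand type in turn and discarding arrangements equivalent by rotation or reflection) gives 10 geometric isomers.
Of these, 10 lack any improper symmetry element and so occur as enantiomeric pairs, giving 10 + 10 = 20 stereoisomers in total.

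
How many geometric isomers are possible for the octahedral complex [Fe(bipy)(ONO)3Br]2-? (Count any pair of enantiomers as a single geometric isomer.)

2

The six octahedral sites form three mutually perpendicular trans pairs.
Each bipy is bidentate and must span two cis positions.
The distinct arrangements are (2 in all): ONO fac; ONO mer.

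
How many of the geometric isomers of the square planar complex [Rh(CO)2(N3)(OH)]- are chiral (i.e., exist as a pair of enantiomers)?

0

Systematic placement gives 2 geometric isomers: CO cis; CO trans.
Each arrangement has an internal mirror plane or centre of symmetry, so none is chiral.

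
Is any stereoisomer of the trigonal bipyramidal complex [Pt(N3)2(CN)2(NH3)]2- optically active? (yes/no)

yes

A trigonal bipyramid has two axial and three equatorial sites, which are chemically inequivalent.
Exhaustive case analysis gives 5 geometric isomers.
One of these lacks any improper symmetry element and so occurs as an enantiomeric pair, giving 5 + 1 = 6 stereoisomers in total.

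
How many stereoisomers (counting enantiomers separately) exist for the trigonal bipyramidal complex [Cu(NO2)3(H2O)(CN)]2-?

Systematic placement gives 4 geometric isomers: H2O axial, CN axial; H2O equatorial, CN axial; H2O axial, CN equatorial; H2O equatorial, CN equatorial.
Each arrangement has an internal mirror plane or centre of symmetry, so none is chiral.

4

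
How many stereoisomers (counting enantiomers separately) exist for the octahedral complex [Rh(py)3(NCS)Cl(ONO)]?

Systematic placement gives 4 geometric isomers: py mer (3 arrangements); py fac (chiral).
One of these lacks any improper symmetry element and so occurs as an enantiomeric pair, giving 4 + 1 = 5 stereoisomers in total.

5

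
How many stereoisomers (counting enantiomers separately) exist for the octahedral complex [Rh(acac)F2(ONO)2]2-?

4

An octahedron has six vertices in three trans pairs; every non-trans pair is cis.
Each acac is bidentate and must span two cis positions.
Working through the distinct placements yields 3 geometric isomers: F trans, ONO cis; F cis, ONO cis (chiral); F cis, ONO trans.
One of these lacks any improper symmetry element and so occurs as an enantiomeric pair, giving 3 + 1 = 4 stereoisomers in total.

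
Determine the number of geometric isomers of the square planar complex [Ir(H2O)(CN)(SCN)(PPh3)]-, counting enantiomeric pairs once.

3

In a square planar complex each vertex has one trans partner and two cis neighbours.
The distinct arrangements are (3 in all): (CN/PPh3 trans, H2O/SCN trans); (CN/SCN trans, H2O/PPh3 trans); (CN/H2O trans, PPh3/SCN trans).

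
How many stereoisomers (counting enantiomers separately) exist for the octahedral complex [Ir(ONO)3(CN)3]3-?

2

An octahedron has six vertices in three trans pairs; every non-trans pair is cis.
There are 2 geometric isomers: ONO mer; ONO fac.
Each arrangement has an internal mirror plane or centre of symmetry, so none is chiral.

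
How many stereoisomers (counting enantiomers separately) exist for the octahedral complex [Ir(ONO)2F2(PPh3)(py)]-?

8

In an octahedral complex each vertex has one trans partner and four cis neighbours.
Systematic placement gives 6 geometric isomers: ONO trans, F trans; ONO cis, F trans; ONO cis, F cis (3 arrangements, 2 chiral); ONO trans, F cis.
Of these, 2 lack any improper symmetry element and so occur as enantiomeric pairs, giving 6 + 2 = 8 stereoisomers in total.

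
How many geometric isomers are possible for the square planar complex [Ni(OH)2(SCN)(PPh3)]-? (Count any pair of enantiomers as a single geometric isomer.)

In a square planar complex each vertex has one trans partner and two cis neighbours.
There are 2 geometric isomers: OH cis; OH trans.

2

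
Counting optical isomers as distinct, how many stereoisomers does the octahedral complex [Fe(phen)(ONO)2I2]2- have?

In an octahedral complex each vertex has one trans partner and four cis neighbours.
Each phen is bidentate and must span two cis positions.
Systematic placement gives 3 geometric isomers: ONO cis, I trans; ONO cis, I cis (chiral); ONO trans, I cis.
One of these lacks any improper symmetry element and so occurs as an enantiomeric pair, giving 3 + 1 = 4 stereoisomers in total.

4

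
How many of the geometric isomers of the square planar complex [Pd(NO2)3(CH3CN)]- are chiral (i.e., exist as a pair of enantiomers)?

0

A square has two trans pairs of vertices; adjacent vertices are cis.
Only one geometric arrangement is possible.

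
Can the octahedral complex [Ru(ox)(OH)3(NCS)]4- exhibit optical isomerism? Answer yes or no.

no

An octahedron has six vertices in three trans pairs; every non-trans pair is cis.
Each ox is bidentate and must span two cis positions.
Systematic placement gives 2 geometric isomers: OH fac; OH mer.
Each arrangement has an internal mirror plane or centre of symmetry, so none is chiral.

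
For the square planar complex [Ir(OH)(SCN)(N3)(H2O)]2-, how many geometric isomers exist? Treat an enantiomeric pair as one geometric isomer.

3

A square has two trans pairs of vertices; adjacent vertices are cis.
There are 3 geometric isomers: (H2O/OH trans, N3/SCN trans); (H2O/SCN trans, N3/OH trans); (H2O/N3 trans, OH/SCN trans).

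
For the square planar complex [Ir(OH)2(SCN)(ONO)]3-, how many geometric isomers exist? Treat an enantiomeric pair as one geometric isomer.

A square has two trans pairs of vertices; adjacent vertices are cis.
The distinct arrangements are (2 in all): OH cis; OH trans.

2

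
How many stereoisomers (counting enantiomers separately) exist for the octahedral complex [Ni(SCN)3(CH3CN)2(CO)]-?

The six octahedral sites form three mutually perpendicular trans pairs.
There are 3 geometric isomers: SCN mer, CH3CN trans; SCN mer, CH3CN cis; SCN fac, CH3CN cis.
Each arrangement has an internal mirror plane or centre of symmetry, so none is chiral.

3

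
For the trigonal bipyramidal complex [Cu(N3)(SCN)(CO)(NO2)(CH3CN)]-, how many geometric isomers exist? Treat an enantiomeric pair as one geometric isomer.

In a trigonal bipyramid the two axial positions differ from the three equatorial ones.
Systematic enumeration (placing each ligand type in turn and discarding arrangements equivalent by rotation or reflection) gives 10 geometric isomers.

10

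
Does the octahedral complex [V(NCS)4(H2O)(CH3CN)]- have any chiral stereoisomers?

An octahedron has six vertices in three trans pairs; every non-trans pair is cis.
There are 2 geometric isomers: H2O and CH3CN mutually trans; H2O and CH3CN mutually cis.
Each arrangement has an internal mirror plane or centre of symmetry, so none is chiral.

no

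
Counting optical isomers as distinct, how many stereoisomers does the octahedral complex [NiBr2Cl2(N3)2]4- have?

The six octahedral sites form three mutually perpendicular trans pairs.
Systematic placement gives 5 geometric isomers: Br trans, Cl trans, N3 trans; Br trans, Cl cis, N3 cis; Br cis, Cl cis, N3 trans; Br cis, Cl cis, N3 cis (chiral); Br cis, Cl trans, N3 cis.
One of these lacks any improper symmetry element and so occurs as an enantiomeric pair, giving 5 + 1 = 6 stereoisomers in total.

6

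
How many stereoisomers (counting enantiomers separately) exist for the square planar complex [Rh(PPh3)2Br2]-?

2

A square has two trans pairs of vertices; adjacent vertices are cis.
Systematic placement gives 2 geometric isomers: PPh3 cis; PPh3 trans.
Each arrangement has an internal mirror plane or centre of symmetry, so none is chiral.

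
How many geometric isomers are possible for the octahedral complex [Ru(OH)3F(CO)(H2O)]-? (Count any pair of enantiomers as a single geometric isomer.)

4

The six octahedral sites form three mutually perpendicular trans pairs.
There are 4 geometric isomers: OH mer (3 arrangements); OH fac (chiral).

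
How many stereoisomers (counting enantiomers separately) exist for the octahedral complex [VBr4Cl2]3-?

2

An octahedron has six vertices in three trans pairs; every non-trans pair is cis.
There are 2 geometric isomers: Cl trans; Cl cis.
Each arrangement has an internal mirror plane or centre of symmetry, so none is chiral.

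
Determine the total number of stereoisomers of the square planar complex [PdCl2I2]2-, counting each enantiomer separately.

A square has two trans pairs of vertices; adjacent vertices are cis.
The distinct arrangements are (2 in all): Cl cis; Cl trans.
Each arrangement has an internal mirror plane or centre of symmetry, so none is chiral.

2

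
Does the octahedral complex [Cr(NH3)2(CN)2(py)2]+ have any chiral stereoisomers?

yes

An octahedron has six vertices in three trans pairs; every non-trans pair is cis.
Working through the distinct placements yields 5 geometric isomers: NH3 trans, CN trans, py trans; NH3 cis, CN trans, py cis; NH3 cis, CN cis, py trans; NH3 cis, CN cis, py cis (chiral); NH3 trans, CN cis, py cis.
One of these lacks any improper symmetry element and so occurs as an enantiomeric pair, giving 5 + 1 = 6 stereoisomers in total.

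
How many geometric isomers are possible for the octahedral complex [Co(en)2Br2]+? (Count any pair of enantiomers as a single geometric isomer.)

2

Each en is bidentate and must span two cis positions.
Working through the distinct placements yields 2 geometric isomers: Br trans; Br cis (chiral).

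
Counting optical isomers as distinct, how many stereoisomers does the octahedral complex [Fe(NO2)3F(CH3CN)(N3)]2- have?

5

The six octahedral sites form three mutually perpendicular trans pairs.
The distinct arrangements are (4 in all): NO2 mer (3 arrangements); NO2 fac (chiral).
One of these lacks any improper symmetry element and so occurs as an enantiomeric pair, giving 4 + 1 = 5 stereoisomers in total.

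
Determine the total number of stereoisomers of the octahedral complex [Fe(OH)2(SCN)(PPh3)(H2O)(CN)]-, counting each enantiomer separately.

15

The six octahedral sites form three mutually perpendicular trans pairs.
Systematic enumeration (placing each ligand type in turn and discarding arrangements equivalent by rotation or reflection) gives 9 geometric isomers.
Of these, 6 lack any improper symmetry element and so occur as enantiomeric pairs, giving 9 + 6 = 15 stereoisomers in total.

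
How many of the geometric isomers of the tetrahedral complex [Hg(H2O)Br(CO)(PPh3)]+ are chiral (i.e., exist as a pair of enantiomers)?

In a tetrahedral complex all four positions are equivalent and every pair of ligands is adjacent — there is no cis/trans distinction.
Only one geometric arrangement is possible; it has no improper symmetry element, so it exists as a pair of enantiomers (2 stereoisomers).

1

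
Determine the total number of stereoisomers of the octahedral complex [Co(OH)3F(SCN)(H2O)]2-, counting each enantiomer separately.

5

Systematic placement gives 4 geometric isomers: OH mer (3 arrangements); OH fac (chiral).
One of these lacks any improper symmetry element and so occurs as an enantiomeric pair, giving 4 + 1 = 5 stereoisomers in total.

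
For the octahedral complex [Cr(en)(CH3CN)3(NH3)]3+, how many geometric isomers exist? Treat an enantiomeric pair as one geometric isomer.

An octahedron has six vertices in three trans pairs; every non-trans pair is cis.
Each en is bidentate and must span two cis positions.
The distinct arrangements are (2 in all): CH3CN mer; CH3CN fac.

2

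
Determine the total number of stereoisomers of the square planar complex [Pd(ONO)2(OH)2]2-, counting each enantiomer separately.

Systematic placement gives 2 geometric isomers: ONO cis; ONO trans.
Each arrangement has an internal mirror plane or centre of symmetry, so none is chiral.

2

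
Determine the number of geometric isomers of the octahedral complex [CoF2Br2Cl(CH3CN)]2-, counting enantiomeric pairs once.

6

In an octahedral complex each vertex has one trans partner and four cis neighbours.
Working through the distinct placements yields 6 geometric isomers: F trans, Br trans; F cis, Br trans; F trans, Br cis; F cis, Br cis (3 arrangements, 2 chiral).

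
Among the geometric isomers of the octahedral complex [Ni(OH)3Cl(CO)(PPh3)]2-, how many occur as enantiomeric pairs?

In an octahedral complex each vertex has one trans partner and four cis neighbours.
The distinct arrangements are (4 in all): OH mer (3 arrangements); OH fac (chiral).
One of these lacks any improper symmetry element and so occurs as an enantiomeric pair, giving 4 + 1 = 5 stereoisomers in total.

1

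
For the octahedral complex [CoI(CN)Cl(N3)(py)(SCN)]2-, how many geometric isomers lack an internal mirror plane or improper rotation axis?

An octahedron has six vertices in three trans pairs; every non-trans pair is cis.
Systematic enumeration (placing each ligand type in turn and discarding arrangements equivalent by rotation or reflection) gives 15 geometric isomers.
Of these, 15 lack any improper symmetry element and so occur as enantiomeric pairs, giving 15 + 15 = 30 stereoisomers in total.

15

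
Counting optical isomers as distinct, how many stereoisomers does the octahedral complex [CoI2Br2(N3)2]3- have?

6

An octahedron has six vertices in three trans pairs; every non-trans pair is cis.
Working through the distinct placements yields 5 geometric isomers: I trans, Br trans, N3 trans; I cis, Br trans, N3 cis; I cis, Br cis, N3 trans; I cis, Br cis, N3 cis (chiral); I trans, Br cis, N3 cis.
One of these lacks any improper symmetry element and so occurs as an enantiomeric pair, giving 5 + 1 = 6 stereoisomers in total.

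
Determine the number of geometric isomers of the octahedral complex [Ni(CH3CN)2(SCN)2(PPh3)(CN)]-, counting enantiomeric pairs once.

Working through the distinct placements yields 6 geometric isomers: CH3CN trans, SCN trans; CH3CN trans, SCN cis; CH3CN cis, SCN trans; CH3CN cis, SCN cis (3 arrangements, 2 chiral).

6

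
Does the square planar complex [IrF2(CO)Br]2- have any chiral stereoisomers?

There are 2 geometric isomers: F cis; F trans.
Each arrangement has an internal mirror plane or centre of symmetry, so none is chiral.

no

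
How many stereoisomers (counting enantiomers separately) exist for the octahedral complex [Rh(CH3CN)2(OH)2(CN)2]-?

The six octahedral sites form three mutually perpendicular trans pairs.
Systematic placement gives 5 geometric isomers: CH3CN trans, OH trans, CN trans; CH3CN trans, OH cis, CN cis; CH3CN cis, OH trans, CN cis; CH3CN cis, OH cis, CN cis (chiral); CH3CN cis, OH cis, CN trans.
One of these lacks any improper symmetry element and so occurs as an enantiomeric pair, giving 5 + 1 = 6 stereoisomers in total.

6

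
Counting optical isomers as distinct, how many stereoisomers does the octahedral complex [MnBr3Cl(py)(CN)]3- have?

5

The six octahedral sites form three mutually perpendicular trans pairs.
Systematic placement gives 4 geometric isomers: Br mer (3 arrangements); Br fac (chiral).
One of these lacks any improper symmetry element and so occurs as an enantiomeric pair, giving 4 + 1 = 5 stereoisomers in total.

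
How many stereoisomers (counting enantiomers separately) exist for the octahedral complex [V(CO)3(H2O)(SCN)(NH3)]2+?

An octahedron has six vertices in three trans pairs; every non-trans pair is cis.
There are 4 geometric isomers: CO mer (3 arrangements); CO fac (chiral).
One of these lacks any improper symmetry element and so occurs as an enantiomeric pair, giving 4 + 1 = 5 stereoisomers in total.

5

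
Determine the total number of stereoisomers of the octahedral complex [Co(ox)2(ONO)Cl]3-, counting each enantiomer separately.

In an octahedral complex each vertex has one trans partner and four cis neighbours.
Each ox is bidentate and must span two cis positions.
Systematic placement gives 2 geometric isomers: ONO and Cl mutually trans; ONO and Cl mutually cis (chiral).
One of these lacks any improper symmetry element and so occurs as an enantiomeric pair, giving 2 + 1 = 3 stereoisomers in total.

3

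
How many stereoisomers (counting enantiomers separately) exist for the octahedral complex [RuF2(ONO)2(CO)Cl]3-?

8

Systematic placement gives 6 geometric isomers: F trans, ONO trans; F cis, ONO cis (3 arrangements, 2 chiral); F cis, ONO trans; F trans, ONO cis.
Of these, 2 lack any improper symmetry element and so occur as enantiomeric pairs, giving 6 + 2 = 8 stereoisomers in total.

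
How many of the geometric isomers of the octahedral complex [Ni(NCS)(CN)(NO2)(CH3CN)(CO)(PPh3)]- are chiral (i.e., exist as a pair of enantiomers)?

15

An octahedron has six vertices in three trans pairs; every non-trans pair is cis.
Exhaustive case analysis gives 15 geometric isomers.
Of these, 15 lack any improper symmetry element and so occur as enantiomeric pairs, giving 15 + 15 = 30 stereoisomers in total.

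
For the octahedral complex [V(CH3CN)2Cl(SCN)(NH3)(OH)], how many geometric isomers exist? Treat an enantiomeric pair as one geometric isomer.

9

Exhaustive case analysis gives 9 geometric isomers.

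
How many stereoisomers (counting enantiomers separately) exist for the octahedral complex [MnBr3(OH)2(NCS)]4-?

3

An octahedron has six vertices in three trans pairs; every non-trans pair is cis.
Working through the distinct placements yields 3 geometric isomers: Br mer, OH trans; Br mer, OH cis; Br fac, OH cis.
Each arrangement has an internal mirror plane or centre of symmetry, so none is chiral.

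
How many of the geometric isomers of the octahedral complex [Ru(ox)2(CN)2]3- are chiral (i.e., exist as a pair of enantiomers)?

An octahedron has six vertices in three trans pairs; every non-trans pair is cis.
Each ox is bidentate and must span two cis positions.
There are 2 geometric isomers: CN trans; CN cis (chiral).
One of these lacks any improper symmetry element and so occurs as an enantiomeric pair, giving 2 + 1 = 3 stereoisomers in total.

1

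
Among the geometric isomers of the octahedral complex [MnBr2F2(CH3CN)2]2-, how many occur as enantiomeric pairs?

1

Working through the distinct placements yields 5 geometric isomers: Br trans, F trans, CH3CN trans; Br trans, F cis, CH3CN cis; Br cis, F trans, CH3CN cis; Br cis, F cis, CH3CN cis (chiral); Br cis, F cis, CH3CN trans.
One of these lacks any improper symmetry element and so occurs as an enantiomeric pair, giving 5 + 1 = 6 stereoisomers in total.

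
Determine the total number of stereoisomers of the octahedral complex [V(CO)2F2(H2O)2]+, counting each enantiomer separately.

In an octahedral complex each vertex has one trans partner and four cis neighbours.
Systematic placement gives 5 geometric isomers: CO trans, F trans, H2O trans; CO trans, F cis, H2O cis; CO cis, F cis, H2O trans; CO cis, F cis, H2O cis (chiral); CO cis, F trans, H2O cis.
One of these lacks any improper symmetry element and so occurs as an enantiomeric pair, giving 5 + 1 = 6 stereoisomers in total.

6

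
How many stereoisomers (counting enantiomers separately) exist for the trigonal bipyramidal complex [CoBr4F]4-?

2

A trigonal bipyramid has two axial and three equatorial sites, which are chemically inequivalent.
There are 2 geometric isomers: F equatorial; F axial.
Each arrangement has an internal mirror plane or centre of symmetry, so none is chiral.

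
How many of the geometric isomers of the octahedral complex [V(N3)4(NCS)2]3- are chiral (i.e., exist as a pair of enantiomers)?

The distinct arrangements are (2 in all): NCS trans; NCS cis.
Each arrangement has an internal mirror plane or centre of symmetry, so none is chiral.

0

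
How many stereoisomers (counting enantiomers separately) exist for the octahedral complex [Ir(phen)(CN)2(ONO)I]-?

Each phen is bidentate and must span two cis positions.
The distinct arrangements are (4 in all): CN trans; CN cis (3 arrangements, 2 chiral).
Of these, 2 lack any improper symmetry element and so occur as enantiomeric pairs, giving 4 + 2 = 6 stereoisomers in total.

6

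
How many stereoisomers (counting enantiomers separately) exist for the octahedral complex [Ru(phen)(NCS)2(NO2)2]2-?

4

In an octahedral complex each vertex has one trans partner and four cis neighbours.
Each phen is bidentate and must span two cis positions.
Working through the distinct placements yields 3 geometric isomers: NCS trans, NO2 cis; NCS cis, NO2 cis (chiral); NCS cis, NO2 trans.
One of these lacks any improper symmetry element and so occurs as an enantiomeric pair, giving 3 + 1 = 4 stereoisomers in total.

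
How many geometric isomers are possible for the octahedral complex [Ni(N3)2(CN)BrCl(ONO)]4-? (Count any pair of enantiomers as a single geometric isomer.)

Systematic enumeration (placing each ligand type in turn and discarding arrangements equivalent by rotation or reflection) gives 9 geometric isomers.

9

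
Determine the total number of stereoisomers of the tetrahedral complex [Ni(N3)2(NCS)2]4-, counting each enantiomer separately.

1

Only one geometric arrangement is possible.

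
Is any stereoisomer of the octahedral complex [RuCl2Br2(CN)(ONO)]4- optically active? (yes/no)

The six octahedral sites form three mutually perpendicular trans pairs.
There are 6 geometric isomers: Cl cis, Br trans; Cl trans, Br trans; Cl cis, Br cis (3 arrangements, 2 chiral); Cl trans, Br cis.
Of these, 2 lack any improper symmetry element and so occur as enantiomeric pairs, giving 6 + 2 = 8 stereoisomers in total.

yes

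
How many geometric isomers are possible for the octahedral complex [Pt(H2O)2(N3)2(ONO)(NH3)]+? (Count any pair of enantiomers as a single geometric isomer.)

6

The six octahedral sites form three mutually perpendicular trans pairs.
Systematic placement gives 6 geometric isomers: H2O trans, N3 trans; H2O trans, N3 cis; H2O cis, N3 cis (3 arrangements, 2 chiral); H2O cis, N3 trans.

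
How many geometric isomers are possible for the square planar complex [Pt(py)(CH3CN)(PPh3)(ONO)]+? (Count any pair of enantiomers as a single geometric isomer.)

3

Working through the distinct placements yields 3 geometric isomers: (CH3CN/PPh3 trans, ONO/py trans); (CH3CN/py trans, ONO/PPh3 trans); (CH3CN/ONO trans, PPh3/py trans).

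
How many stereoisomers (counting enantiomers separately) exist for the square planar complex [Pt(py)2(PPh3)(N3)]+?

In a square planar complex each vertex has one trans partner and two cis neighbours.
The distinct arrangements are (2 in all): py cis; py trans.
Each arrangement has an internal mirror plane or centre of symmetry, so none is chiral.

2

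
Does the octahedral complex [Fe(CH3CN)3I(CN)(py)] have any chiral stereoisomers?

yes

Working through the distinct placements yields 4 geometric isomers: CH3CN mer (3 arrangements); CH3CN fac (chiral).
One of these lacks any improper symmetry element and so occurs as an enantiomeric pair, giving 4 + 1 = 5 stereoisomers in total.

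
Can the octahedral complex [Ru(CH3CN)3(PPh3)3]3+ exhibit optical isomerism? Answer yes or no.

An octahedron has six vertices in three trans pairs; every non-trans pair is cis.
Systematic placement gives 2 geometric isomers: CH3CN mer; CH3CN fac.
Each arrangement has an internal mirror plane or centre of symmetry, so none is chiral.

no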